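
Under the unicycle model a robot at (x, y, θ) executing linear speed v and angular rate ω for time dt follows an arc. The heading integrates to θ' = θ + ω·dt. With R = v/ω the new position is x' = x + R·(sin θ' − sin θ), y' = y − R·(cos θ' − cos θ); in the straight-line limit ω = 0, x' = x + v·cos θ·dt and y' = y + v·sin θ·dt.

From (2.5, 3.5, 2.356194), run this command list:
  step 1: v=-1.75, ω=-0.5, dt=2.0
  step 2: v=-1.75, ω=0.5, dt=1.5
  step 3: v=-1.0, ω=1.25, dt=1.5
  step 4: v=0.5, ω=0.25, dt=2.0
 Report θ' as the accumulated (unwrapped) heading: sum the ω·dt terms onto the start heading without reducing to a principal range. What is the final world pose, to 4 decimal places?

(4.6798, -3.2545, 4.4812)

step 1: θ'=1.3562 (R=3.5000) → pose (3.4448, 0.2798, 1.3562)
step 2: θ'=2.1062 (R=-3.5000) → pose (3.8543, -2.2512, 2.1062)
step 3: θ'=3.9812 (R=-0.8000) → pose (5.1379, -2.3773, 3.9812)
step 4: θ'=4.4812 (R=2.0000) → pose (4.6798, -3.2545, 4.4812)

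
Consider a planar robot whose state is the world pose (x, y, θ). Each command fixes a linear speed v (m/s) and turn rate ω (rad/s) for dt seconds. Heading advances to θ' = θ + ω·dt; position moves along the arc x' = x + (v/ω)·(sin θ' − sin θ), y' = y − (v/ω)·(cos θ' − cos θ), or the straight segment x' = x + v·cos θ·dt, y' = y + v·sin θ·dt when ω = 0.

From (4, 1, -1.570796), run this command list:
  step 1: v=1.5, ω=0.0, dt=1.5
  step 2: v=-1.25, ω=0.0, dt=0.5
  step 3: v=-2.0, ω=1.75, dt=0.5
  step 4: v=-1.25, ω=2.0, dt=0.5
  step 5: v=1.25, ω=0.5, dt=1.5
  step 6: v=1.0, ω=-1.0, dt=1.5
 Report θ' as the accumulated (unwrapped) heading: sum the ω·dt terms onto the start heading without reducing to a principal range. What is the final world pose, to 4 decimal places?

(5.7275, 1.9275, -0.4458)

step 1: θ'=-1.5708 (straight) → pose (4.0000, -1.2500, -1.5708)
step 2: θ'=-1.5708 (straight) → pose (4.0000, -0.6250, -1.5708)
step 3: θ'=-0.6958 (R=-1.1429) → pose (3.5897, 0.2522, -0.6958)
step 4: θ'=0.3042 (R=-0.6250) → pose (3.0019, 0.3688, 0.3042)
step 5: θ'=1.0542 (R=2.5000) → pose (4.4268, 1.5192, 1.0542)
step 6: θ'=-0.4458 (R=-1.0000) → pose (5.7275, 1.9275, -0.4458)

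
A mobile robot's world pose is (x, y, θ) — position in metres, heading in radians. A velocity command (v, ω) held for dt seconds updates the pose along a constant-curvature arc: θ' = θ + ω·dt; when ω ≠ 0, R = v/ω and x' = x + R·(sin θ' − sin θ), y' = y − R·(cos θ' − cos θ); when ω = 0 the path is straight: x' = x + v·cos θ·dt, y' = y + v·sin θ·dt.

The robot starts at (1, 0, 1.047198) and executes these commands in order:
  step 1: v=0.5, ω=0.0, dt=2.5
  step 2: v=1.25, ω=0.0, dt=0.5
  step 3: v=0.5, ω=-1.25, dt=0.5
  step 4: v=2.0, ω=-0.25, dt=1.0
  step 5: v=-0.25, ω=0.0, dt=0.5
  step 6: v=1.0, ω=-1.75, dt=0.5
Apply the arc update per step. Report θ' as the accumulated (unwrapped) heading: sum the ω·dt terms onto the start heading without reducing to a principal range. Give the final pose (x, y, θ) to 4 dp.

(4.3715, 2.2245, -0.7028)

step 1: θ'=1.0472 (straight) → pose (1.6250, 1.0825, 1.0472)
step 2: θ'=1.0472 (straight) → pose (1.9375, 1.6238, 1.0472)
step 3: θ'=0.4222 (R=-0.4000) → pose (2.1200, 1.7887, 0.4222)
step 4: θ'=0.1722 (R=-8.0000) → pose (4.0273, 2.3728, 0.1722)
step 5: θ'=0.1722 (straight) → pose (3.9042, 2.3514, 0.1722)
step 6: θ'=-0.7028 (R=-0.5714) → pose (4.3715, 2.2245, -0.7028)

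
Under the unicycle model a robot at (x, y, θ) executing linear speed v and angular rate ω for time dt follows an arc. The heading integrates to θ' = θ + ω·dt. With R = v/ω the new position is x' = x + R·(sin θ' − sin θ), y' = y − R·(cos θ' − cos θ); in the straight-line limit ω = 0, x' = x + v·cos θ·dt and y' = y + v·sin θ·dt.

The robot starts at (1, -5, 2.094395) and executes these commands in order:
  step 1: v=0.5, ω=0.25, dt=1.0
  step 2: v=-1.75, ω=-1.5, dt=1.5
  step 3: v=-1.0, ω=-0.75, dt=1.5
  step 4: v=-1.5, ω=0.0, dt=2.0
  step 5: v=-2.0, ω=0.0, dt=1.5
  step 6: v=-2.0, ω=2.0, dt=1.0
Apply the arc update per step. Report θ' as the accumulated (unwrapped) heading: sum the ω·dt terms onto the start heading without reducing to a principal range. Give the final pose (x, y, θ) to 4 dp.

(-6.0630, -0.7404, 0.9694)

step 1: θ'=2.3444 (R=2.0000) → pose (0.6988, -4.6026, 2.3444)
step 2: θ'=0.0944 (R=1.1667) → pose (-0.0259, -6.5792, 0.0944)
step 3: θ'=-1.0306 (R=1.3333) → pose (-1.2951, -5.9375, -1.0306)
step 4: θ'=-1.0306 (straight) → pose (-2.8380, -3.3647, -1.0306)
step 5: θ'=-1.0306 (straight) → pose (-4.3809, -0.7919, -1.0306)
step 6: θ'=0.9694 (R=-1.0000) → pose (-6.0630, -0.7404, 0.9694)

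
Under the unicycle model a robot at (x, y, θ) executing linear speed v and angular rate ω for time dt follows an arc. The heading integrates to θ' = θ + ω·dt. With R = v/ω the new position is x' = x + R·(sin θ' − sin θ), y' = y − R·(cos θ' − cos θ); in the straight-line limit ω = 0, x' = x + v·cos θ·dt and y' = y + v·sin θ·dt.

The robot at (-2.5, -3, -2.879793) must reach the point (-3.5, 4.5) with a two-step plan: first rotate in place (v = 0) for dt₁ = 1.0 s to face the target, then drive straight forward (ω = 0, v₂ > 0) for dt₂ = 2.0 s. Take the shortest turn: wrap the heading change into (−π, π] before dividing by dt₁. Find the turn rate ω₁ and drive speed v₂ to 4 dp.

heading to target = atan2(4.5−-3, -3.5−-2.5) = 1.7033
Δθ = wrap(1.7033 − -2.8798) = -1.7000; ω₁ = Δθ/dt₁ = -1.7000
distance = √((-3.5−-2.5)² + (4.5−-3)²) = 7.5664; v₂ = distance/dt₂ = 3.7832

ω₁ = -1.7000, v₂ = 3.7832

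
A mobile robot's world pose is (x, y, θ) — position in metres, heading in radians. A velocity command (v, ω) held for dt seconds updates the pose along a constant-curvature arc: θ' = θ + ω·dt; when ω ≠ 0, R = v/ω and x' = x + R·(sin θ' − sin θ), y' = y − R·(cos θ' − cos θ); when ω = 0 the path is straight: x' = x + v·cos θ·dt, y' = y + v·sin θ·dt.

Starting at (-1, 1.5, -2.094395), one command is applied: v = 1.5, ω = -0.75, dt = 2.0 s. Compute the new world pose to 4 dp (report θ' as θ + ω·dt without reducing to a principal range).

(-3.6070, 0.7016, -3.5944)

θ' = -2.0944 + -0.75·2.0 = -3.5944
R = v/ω = 1.5/-0.75 = -2.0000
x' = -1 + -2.0000·(sin -3.5944 − sin -2.0944) = -3.6070
y' = 1.5 − -2.0000·(cos -3.5944 − cos -2.0944) = 0.7016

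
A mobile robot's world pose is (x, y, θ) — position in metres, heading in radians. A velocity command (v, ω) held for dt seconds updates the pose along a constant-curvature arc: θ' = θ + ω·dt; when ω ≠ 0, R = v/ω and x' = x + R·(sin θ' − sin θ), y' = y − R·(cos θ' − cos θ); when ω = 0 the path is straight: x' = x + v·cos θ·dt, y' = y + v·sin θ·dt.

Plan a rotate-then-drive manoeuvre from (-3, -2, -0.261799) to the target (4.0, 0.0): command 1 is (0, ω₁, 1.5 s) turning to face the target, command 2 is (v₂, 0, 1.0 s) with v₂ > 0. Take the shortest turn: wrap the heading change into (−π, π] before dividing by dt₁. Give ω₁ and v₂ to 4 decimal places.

ω₁ = 0.3601, v₂ = 7.2801

heading to target = atan2(0−-2, 4−-3) = 0.2783
Δθ = wrap(0.2783 − -0.2618) = 0.5401; ω₁ = Δθ/dt₁ = 0.3601
distance = √((4−-3)² + (0−-2)²) = 7.2801; v₂ = distance/dt₂ = 7.2801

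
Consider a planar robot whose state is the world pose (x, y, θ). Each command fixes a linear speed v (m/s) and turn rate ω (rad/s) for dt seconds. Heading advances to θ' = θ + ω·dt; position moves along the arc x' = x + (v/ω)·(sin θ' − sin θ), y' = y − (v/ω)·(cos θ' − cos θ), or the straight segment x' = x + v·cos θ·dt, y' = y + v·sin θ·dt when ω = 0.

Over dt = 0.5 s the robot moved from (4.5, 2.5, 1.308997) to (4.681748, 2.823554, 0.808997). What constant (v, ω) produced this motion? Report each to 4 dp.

Δθ = 0.808997 − 1.308997 = -0.500000
ω = Δθ/dt = -0.500000/0.5 = -1.0000
R = −Δy/(cos θ' − cos θ) = -0.7500
v = R·ω = -0.7500·-1.0000 = 0.7500

v = 0.7500, ω = -1.0000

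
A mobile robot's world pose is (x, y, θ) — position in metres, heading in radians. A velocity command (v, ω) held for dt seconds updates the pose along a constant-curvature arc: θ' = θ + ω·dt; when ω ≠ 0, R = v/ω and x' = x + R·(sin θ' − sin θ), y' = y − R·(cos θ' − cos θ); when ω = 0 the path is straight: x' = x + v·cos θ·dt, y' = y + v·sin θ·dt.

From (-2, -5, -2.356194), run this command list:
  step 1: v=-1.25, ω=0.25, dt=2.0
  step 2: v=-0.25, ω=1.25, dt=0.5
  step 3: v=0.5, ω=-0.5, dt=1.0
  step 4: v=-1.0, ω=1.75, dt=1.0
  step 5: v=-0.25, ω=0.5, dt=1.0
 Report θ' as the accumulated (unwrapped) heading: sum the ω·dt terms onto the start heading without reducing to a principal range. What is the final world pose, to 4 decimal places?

step 1: θ'=-1.8562 (R=-5.0000) → pose (-0.7378, -2.8722, -1.8562)
step 2: θ'=-1.2312 (R=-0.2000) → pose (-0.7411, -2.7492, -1.2312)
step 3: θ'=-1.7312 (R=-1.0000) → pose (-0.6968, -3.2421, -1.7312)
step 4: θ'=0.0188 (R=-0.5714) → pose (-1.2717, -2.5795, 0.0188)
step 5: θ'=0.5188 (R=-0.5000) → pose (-1.5102, -2.6452, 0.5188)

(-1.5102, -2.6452, 0.5188)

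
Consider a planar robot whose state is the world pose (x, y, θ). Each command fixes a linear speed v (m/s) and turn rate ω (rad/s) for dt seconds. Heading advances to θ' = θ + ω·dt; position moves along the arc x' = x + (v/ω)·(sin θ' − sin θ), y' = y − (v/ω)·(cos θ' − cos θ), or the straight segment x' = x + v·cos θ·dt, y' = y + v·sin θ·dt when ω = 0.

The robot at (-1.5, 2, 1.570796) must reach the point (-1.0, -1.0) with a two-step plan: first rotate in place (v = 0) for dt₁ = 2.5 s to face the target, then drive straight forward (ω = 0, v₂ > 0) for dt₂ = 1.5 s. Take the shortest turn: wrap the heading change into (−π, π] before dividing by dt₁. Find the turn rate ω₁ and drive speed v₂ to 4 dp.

ω₁ = -1.1906, v₂ = 2.0276

heading to target = atan2(-1−2, -1−-1.5) = -1.4056
Δθ = wrap(-1.4056 − 1.5708) = -2.9764; ω₁ = Δθ/dt₁ = -1.1906
distance = √((-1−-1.5)² + (-1−2)²) = 3.0414; v₂ = distance/dt₂ = 2.0276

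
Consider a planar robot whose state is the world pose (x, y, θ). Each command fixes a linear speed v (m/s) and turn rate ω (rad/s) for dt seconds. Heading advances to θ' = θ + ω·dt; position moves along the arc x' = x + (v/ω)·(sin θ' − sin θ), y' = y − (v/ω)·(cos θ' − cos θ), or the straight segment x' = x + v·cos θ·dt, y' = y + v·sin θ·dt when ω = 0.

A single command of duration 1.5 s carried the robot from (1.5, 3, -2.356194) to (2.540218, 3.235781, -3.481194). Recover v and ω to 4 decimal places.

v = -0.7500, ω = -0.7500

Δθ = -3.481194 − -2.356194 = -1.125000
ω = Δθ/dt = -1.125000/1.5 = -0.7500
R = Δx/(sin θ' − sin θ) = 1.0000
v = R·ω = 1.0000·-0.7500 = -0.7500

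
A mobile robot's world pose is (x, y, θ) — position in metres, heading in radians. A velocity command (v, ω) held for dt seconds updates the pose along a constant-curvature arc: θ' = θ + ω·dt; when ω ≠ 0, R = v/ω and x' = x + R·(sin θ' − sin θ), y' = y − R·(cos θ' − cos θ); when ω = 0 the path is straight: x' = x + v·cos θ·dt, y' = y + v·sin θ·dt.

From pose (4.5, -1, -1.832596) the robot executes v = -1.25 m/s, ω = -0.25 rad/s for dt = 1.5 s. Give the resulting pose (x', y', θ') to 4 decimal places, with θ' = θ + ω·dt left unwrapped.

(5.3096, 0.6790, -2.2076)

θ' = -1.8326 + -0.25·1.5 = -2.2076
R = v/ω = -1.25/-0.25 = 5.0000
x' = 4.5 + 5.0000·(sin -2.2076 − sin -1.8326) = 5.3096
y' = -1 − 5.0000·(cos -2.2076 − cos -1.8326) = 0.6790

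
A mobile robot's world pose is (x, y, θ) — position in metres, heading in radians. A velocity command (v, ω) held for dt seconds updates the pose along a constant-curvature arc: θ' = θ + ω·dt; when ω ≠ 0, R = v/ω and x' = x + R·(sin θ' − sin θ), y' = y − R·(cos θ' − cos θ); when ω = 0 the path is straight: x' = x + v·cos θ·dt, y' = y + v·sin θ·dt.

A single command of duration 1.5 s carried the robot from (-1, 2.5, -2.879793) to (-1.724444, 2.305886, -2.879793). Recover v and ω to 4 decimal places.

v = 0.5000, ω = 0.0000

Δθ = -2.879793 − -2.879793 = 0.000000
ω = Δθ/dt = 0.000000/1.5 = 0.0000
ω = 0 → v = (Δx·cos θ + Δy·sin θ)/dt = 0.5000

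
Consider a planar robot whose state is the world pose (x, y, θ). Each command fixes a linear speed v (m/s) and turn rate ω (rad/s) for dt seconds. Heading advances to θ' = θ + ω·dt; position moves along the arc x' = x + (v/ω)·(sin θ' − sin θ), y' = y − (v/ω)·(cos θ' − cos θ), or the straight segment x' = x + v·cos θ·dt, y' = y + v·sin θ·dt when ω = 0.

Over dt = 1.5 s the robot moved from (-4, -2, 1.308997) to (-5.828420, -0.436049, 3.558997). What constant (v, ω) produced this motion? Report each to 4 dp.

v = 2.0000, ω = 1.5000

Δθ = 3.558997 − 1.308997 = 2.250000
ω = Δθ/dt = 2.250000/1.5 = 1.5000
R = Δx/(sin θ' − sin θ) = 1.3333
v = R·ω = 1.3333·1.5000 = 2.0000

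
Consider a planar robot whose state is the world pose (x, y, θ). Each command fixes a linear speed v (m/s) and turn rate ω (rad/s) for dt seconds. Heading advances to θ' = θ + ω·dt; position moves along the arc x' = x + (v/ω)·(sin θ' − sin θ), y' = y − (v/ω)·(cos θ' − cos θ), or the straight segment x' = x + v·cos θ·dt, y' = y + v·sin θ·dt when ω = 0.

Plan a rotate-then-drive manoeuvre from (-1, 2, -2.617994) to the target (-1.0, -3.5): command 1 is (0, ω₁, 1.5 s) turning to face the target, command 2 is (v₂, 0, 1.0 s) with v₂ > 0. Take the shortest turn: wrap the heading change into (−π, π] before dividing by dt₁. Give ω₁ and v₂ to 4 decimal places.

ω₁ = 0.6981, v₂ = 5.5000

heading to target = atan2(-3.5−2, -1−-1) = -1.5708
Δθ = wrap(-1.5708 − -2.6180) = 1.0472; ω₁ = Δθ/dt₁ = 0.6981
distance = √((-1−-1)² + (-3.5−2)²) = 5.5000; v₂ = distance/dt₂ = 5.5000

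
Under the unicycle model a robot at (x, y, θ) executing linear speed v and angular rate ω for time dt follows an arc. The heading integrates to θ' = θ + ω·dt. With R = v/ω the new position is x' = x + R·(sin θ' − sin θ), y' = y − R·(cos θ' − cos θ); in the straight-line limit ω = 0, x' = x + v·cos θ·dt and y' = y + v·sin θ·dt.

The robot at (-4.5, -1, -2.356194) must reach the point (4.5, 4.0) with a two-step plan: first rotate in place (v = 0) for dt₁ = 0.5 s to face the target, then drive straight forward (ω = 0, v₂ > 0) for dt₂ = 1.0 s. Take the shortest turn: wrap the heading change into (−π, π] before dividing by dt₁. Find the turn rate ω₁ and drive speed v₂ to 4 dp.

heading to target = atan2(4−-1, 4.5−-4.5) = 0.5071
Δθ = wrap(0.5071 − -2.3562) = 2.8633; ω₁ = Δθ/dt₁ = 5.7266
distance = √((4.5−-4.5)² + (4−-1)²) = 10.2956; v₂ = distance/dt₂ = 10.2956

ω₁ = 5.7266, v₂ = 10.2956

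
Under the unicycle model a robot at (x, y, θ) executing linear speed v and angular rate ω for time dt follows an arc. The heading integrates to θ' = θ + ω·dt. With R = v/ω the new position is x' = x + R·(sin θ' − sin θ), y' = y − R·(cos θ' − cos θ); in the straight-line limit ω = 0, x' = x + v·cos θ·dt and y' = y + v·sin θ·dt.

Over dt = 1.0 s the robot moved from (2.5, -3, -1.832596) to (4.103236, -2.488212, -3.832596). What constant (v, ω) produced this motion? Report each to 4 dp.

v = -2.0000, ω = -2.0000

Δθ = -3.832596 − -1.832596 = -2.000000
ω = Δθ/dt = -2.000000/1.0 = -2.0000
R = Δx/(sin θ' − sin θ) = 1.0000
v = R·ω = 1.0000·-2.0000 = -2.0000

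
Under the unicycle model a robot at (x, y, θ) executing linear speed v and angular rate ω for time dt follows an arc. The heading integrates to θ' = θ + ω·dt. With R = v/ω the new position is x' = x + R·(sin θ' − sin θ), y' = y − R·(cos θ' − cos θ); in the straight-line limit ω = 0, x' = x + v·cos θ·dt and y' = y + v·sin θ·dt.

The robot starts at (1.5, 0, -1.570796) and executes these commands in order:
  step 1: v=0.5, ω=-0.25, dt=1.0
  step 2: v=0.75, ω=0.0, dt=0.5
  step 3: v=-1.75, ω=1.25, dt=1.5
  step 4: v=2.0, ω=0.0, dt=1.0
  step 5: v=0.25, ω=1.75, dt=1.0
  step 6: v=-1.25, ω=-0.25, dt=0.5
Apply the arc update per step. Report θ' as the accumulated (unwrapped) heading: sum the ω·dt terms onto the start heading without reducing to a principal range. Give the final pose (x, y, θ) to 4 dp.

step 1: θ'=-1.8208 (R=-2.0000) → pose (1.4378, -0.4948, -1.8208)
step 2: θ'=-1.8208 (straight) → pose (1.3450, -0.8582, -1.8208)
step 3: θ'=0.0542 (R=-1.4000) → pose (-0.0873, 0.8862, 0.0542)
step 4: θ'=0.0542 (straight) → pose (1.9098, 0.9945, 0.0542)
step 5: θ'=1.8042 (R=0.1429) → pose (2.0410, 1.1702, 1.8042)
step 6: θ'=1.6792 (R=5.0000) → pose (2.1473, 0.5547, 1.6792)

(2.1473, 0.5547, 1.6792)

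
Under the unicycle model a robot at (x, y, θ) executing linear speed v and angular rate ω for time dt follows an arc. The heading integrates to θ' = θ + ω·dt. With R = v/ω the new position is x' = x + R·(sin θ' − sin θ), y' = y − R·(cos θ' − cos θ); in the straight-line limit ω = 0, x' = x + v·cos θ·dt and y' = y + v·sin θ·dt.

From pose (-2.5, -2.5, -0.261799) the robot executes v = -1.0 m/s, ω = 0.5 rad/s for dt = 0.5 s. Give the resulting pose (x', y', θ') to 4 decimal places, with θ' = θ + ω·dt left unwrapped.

θ' = -0.2618 + 0.5·0.5 = -0.0118
R = v/ω = -1.0/0.5 = -2.0000
x' = -2.5 + -2.0000·(sin -0.0118 − sin -0.2618) = -2.9940
y' = -2.5 − -2.0000·(cos -0.0118 − cos -0.2618) = -2.4320

(-2.9940, -2.4320, -0.0118)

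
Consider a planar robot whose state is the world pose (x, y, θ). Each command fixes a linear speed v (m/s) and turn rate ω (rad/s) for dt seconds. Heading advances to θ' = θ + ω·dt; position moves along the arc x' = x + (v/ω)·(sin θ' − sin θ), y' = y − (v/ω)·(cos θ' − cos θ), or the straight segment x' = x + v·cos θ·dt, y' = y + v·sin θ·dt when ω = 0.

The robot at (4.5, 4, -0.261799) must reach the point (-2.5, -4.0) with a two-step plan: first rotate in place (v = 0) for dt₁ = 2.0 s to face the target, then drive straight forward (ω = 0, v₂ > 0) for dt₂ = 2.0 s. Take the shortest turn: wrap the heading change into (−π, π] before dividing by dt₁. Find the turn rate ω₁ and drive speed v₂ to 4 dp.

ω₁ = -1.0139, v₂ = 5.3151

heading to target = atan2(-4−4, -2.5−4.5) = -2.2896
Δθ = wrap(-2.2896 − -0.2618) = -2.0278; ω₁ = Δθ/dt₁ = -1.0139
distance = √((-2.5−4.5)² + (-4−4)²) = 10.6301; v₂ = distance/dt₂ = 5.3151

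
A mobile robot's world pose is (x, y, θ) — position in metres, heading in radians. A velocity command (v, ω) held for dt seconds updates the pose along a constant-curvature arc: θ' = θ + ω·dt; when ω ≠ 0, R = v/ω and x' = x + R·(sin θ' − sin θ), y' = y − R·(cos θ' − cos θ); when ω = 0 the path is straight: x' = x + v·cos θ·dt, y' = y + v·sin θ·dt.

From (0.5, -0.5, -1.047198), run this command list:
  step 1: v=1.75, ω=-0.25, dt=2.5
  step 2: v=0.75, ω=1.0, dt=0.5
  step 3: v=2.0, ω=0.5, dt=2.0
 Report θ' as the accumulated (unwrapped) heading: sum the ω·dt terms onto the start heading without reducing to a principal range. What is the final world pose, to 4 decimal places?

step 1: θ'=-1.6722 (R=-7.0000) → pose (1.4019, -4.7086, -1.6722)
step 2: θ'=-1.1722 (R=0.7500) → pose (1.4568, -5.0756, -1.1722)
step 3: θ'=-0.1722 (R=4.0000) → pose (4.4578, -7.4639, -0.1722)

(4.4578, -7.4639, -0.1722)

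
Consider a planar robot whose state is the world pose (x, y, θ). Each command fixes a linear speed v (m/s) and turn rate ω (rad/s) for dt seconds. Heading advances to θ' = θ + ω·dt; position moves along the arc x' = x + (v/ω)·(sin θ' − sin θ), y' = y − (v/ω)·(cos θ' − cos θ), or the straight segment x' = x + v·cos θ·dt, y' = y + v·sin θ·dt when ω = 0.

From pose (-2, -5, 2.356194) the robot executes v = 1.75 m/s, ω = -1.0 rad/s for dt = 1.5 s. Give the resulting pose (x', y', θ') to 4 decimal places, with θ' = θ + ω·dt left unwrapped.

θ' = 2.3562 + -1.0·1.5 = 0.8562
R = v/ω = 1.75/-1.0 = -1.7500
x' = -2 + -1.7500·(sin 0.8562 − sin 2.3562) = -2.0844
y' = -5 − -1.7500·(cos 0.8562 − cos 2.3562) = -2.6158

(-2.0844, -2.6158, 0.8562)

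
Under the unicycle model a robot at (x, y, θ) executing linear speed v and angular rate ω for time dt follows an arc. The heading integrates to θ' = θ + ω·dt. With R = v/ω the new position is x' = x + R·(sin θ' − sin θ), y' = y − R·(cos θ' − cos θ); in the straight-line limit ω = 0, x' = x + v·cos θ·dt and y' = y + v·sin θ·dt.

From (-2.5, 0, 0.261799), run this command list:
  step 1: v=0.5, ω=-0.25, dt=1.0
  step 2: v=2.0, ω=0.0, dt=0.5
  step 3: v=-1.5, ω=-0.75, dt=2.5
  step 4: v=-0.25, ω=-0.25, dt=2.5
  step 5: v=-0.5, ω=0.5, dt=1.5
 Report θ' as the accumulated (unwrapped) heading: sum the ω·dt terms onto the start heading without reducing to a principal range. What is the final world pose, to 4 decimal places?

step 1: θ'=0.0118 (R=-2.0000) → pose (-2.0060, 0.0680, 0.0118)
step 2: θ'=0.0118 (straight) → pose (-1.0060, 0.0798, 0.0118)
step 3: θ'=-1.8632 (R=2.0000) → pose (-2.9447, 2.6562, -1.8632)
step 4: θ'=-2.4882 (R=1.0000) → pose (-2.5951, 3.1620, -2.4882)
step 5: θ'=-1.7382 (R=-1.0000) → pose (-2.2169, 3.7894, -1.7382)

(-2.2169, 3.7894, -1.7382)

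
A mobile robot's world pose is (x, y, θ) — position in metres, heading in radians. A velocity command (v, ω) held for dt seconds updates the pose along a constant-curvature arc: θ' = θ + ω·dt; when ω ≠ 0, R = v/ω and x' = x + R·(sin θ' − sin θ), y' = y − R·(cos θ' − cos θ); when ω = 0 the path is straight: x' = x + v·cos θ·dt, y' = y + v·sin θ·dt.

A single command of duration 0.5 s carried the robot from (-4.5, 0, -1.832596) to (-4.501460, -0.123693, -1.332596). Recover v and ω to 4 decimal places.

Δθ = -1.332596 − -1.832596 = 0.500000
ω = Δθ/dt = 0.500000/0.5 = 1.0000
R = −Δy/(cos θ' − cos θ) = 0.2500
v = R·ω = 0.2500·1.0000 = 0.2500

v = 0.2500, ω = 1.0000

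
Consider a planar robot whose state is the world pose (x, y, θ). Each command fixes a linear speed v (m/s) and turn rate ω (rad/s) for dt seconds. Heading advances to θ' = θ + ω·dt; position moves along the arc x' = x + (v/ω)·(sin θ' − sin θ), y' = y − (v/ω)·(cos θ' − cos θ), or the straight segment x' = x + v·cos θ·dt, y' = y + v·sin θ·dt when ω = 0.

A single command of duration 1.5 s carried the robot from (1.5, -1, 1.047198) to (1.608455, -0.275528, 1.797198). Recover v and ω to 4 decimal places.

Δθ = 1.797198 − 1.047198 = 0.750000
ω = Δθ/dt = 0.750000/1.5 = 0.5000
R = −Δy/(cos θ' − cos θ) = 1.0000
v = R·ω = 1.0000·0.5000 = 0.5000

v = 0.5000, ω = 0.5000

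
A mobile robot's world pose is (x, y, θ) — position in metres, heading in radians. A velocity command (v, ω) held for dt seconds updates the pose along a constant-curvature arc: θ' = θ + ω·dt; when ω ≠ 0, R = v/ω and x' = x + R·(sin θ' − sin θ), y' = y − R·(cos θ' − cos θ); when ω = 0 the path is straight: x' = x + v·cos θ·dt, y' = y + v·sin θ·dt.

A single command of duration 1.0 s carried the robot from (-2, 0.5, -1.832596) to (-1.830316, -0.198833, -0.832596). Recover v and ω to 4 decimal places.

Δθ = -0.832596 − -1.832596 = 1.000000
ω = Δθ/dt = 1.000000/1.0 = 1.0000
R = −Δy/(cos θ' − cos θ) = 0.7500
v = R·ω = 0.7500·1.0000 = 0.7500

v = 0.7500, ω = 1.0000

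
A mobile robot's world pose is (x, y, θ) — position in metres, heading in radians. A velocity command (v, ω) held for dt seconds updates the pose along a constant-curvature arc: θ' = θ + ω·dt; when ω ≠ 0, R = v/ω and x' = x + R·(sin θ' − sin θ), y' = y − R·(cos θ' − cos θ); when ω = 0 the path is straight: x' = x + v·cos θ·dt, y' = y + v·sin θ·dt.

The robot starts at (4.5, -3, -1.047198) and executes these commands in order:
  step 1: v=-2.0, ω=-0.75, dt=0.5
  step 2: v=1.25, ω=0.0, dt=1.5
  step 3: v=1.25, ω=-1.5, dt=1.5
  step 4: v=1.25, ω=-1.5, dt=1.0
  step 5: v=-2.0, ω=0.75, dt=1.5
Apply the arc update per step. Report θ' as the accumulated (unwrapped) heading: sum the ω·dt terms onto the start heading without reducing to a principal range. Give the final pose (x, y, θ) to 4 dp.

step 1: θ'=-1.4222 (R=2.6667) → pose (4.1721, -2.0615, -1.4222)
step 2: θ'=-1.4222 (straight) → pose (4.4497, -3.9158, -1.4222)
step 3: θ'=-3.6722 (R=-0.8333) → pose (3.2039, -4.7579, -3.6722)
step 4: θ'=-5.1722 (R=-0.8333) → pose (2.8788, -3.6694, -5.1722)
step 5: θ'=-4.0472 (R=-2.6667) → pose (3.1704, -6.4987, -4.0472)

(3.1704, -6.4987, -4.0472)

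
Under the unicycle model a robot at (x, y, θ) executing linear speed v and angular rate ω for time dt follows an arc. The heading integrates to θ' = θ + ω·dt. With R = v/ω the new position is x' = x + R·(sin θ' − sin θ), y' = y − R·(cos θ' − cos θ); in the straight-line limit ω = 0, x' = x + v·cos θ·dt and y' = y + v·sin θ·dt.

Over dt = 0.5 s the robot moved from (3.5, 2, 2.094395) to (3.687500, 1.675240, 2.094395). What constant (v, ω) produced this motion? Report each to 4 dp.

Δθ = 2.094395 − 2.094395 = 0.000000
ω = Δθ/dt = 0.000000/0.5 = 0.0000
ω = 0 → v = (Δx·cos θ + Δy·sin θ)/dt = -0.7500

v = -0.7500, ω = 0.0000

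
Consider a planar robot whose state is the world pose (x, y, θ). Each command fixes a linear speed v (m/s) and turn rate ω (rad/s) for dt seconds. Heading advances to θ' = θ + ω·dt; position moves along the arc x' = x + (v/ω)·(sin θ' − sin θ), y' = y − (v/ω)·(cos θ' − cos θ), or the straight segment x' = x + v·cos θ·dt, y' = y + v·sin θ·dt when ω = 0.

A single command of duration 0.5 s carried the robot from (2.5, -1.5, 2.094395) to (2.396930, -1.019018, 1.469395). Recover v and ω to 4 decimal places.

v = 1.0000, ω = -1.2500

Δθ = 1.469395 − 2.094395 = -0.625000
ω = Δθ/dt = -0.625000/0.5 = -1.2500
R = −Δy/(cos θ' − cos θ) = -0.8000
v = R·ω = -0.8000·-1.2500 = 1.0000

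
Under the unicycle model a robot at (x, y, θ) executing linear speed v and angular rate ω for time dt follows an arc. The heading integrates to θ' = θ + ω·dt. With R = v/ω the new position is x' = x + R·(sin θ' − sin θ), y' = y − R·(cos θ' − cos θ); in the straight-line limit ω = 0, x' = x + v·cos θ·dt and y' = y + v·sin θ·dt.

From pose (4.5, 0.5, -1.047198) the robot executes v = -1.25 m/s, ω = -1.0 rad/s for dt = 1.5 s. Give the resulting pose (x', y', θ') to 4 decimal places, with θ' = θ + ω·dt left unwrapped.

θ' = -1.0472 + -1.0·1.5 = -2.5472
R = v/ω = -1.25/-1.0 = 1.2500
x' = 4.5 + 1.2500·(sin -2.5472 − sin -1.0472) = 4.8825
y' = 0.5 − 1.2500·(cos -2.5472 − cos -1.0472) = 2.1606

(4.8825, 2.1606, -2.5472)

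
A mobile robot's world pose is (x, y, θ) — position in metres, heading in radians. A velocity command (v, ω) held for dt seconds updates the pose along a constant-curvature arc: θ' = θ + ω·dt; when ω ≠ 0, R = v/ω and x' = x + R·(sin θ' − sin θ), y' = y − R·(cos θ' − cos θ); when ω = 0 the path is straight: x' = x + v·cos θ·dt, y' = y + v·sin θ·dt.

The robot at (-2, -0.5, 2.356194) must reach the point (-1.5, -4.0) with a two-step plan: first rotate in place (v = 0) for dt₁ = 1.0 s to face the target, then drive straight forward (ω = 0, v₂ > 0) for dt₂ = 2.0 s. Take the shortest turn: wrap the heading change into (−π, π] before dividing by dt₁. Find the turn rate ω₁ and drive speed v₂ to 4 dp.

heading to target = atan2(-4−-0.5, -1.5−-2) = -1.4289
Δθ = wrap(-1.4289 − 2.3562) = 2.4981; ω₁ = Δθ/dt₁ = 2.4981
distance = √((-1.5−-2)² + (-4−-0.5)²) = 3.5355; v₂ = distance/dt₂ = 1.7678

ω₁ = 2.4981, v₂ = 1.7678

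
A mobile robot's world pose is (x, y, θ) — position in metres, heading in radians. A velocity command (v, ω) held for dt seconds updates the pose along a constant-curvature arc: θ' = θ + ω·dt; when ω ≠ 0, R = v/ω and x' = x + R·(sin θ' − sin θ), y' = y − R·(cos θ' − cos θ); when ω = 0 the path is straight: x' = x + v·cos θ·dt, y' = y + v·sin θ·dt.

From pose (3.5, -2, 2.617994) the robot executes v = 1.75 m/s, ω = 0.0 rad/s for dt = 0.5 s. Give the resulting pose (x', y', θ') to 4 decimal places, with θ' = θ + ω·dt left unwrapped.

(2.7422, -1.5625, 2.6180)

θ' = 2.6180 + 0.0·0.5 = 2.6180
ω = 0 → straight: x' = 3.5 + 1.75·cos(2.6180)·0.5 = 2.7422
y' = -2 + 1.75·sin(2.6180)·0.5 = -1.5625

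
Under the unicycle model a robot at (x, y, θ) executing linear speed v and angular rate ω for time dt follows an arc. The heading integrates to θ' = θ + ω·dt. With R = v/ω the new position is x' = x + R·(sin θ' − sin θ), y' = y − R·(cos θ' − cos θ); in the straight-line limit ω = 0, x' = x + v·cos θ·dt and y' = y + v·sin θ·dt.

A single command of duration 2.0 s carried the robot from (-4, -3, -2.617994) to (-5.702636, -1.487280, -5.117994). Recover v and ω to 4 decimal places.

v = 1.5000, ω = -1.2500

Δθ = -5.117994 − -2.617994 = -2.500000
ω = Δθ/dt = -2.500000/2.0 = -1.2500
R = Δx/(sin θ' − sin θ) = -1.2000
v = R·ω = -1.2000·-1.2500 = 1.5000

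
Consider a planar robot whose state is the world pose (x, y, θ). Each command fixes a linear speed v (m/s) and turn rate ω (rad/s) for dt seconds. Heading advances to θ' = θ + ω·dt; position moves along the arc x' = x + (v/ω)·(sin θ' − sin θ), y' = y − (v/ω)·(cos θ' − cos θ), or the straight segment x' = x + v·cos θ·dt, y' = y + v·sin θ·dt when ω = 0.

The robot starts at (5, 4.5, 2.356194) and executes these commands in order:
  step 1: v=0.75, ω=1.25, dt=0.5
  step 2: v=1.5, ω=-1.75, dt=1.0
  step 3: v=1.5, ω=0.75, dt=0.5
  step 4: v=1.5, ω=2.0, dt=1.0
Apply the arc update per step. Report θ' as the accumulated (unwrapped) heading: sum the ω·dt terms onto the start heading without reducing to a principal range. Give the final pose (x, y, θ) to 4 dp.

step 1: θ'=2.9812 (R=0.6000) → pose (4.6716, 4.6680, 2.9812)
step 2: θ'=1.2312 (R=-0.8571) → pose (4.0003, 5.7997, 1.2312)
step 3: θ'=1.6062 (R=2.0000) → pose (4.1132, 6.5367, 1.6062)
step 4: θ'=3.6062 (R=0.7500) → pose (3.0277, 7.1807, 3.6062)

(3.0277, 7.1807, 3.6062)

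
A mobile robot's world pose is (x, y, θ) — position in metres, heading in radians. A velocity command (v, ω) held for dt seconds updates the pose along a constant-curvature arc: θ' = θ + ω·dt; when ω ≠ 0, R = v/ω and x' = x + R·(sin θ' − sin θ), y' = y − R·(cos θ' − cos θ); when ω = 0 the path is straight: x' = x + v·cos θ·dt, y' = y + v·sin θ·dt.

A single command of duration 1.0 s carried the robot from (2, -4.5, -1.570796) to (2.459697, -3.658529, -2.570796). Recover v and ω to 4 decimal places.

v = -1.0000, ω = -1.0000

Δθ = -2.570796 − -1.570796 = -1.000000
ω = Δθ/dt = -1.000000/1.0 = -1.0000
R = −Δy/(cos θ' − cos θ) = 1.0000
v = R·ω = 1.0000·-1.0000 = -1.0000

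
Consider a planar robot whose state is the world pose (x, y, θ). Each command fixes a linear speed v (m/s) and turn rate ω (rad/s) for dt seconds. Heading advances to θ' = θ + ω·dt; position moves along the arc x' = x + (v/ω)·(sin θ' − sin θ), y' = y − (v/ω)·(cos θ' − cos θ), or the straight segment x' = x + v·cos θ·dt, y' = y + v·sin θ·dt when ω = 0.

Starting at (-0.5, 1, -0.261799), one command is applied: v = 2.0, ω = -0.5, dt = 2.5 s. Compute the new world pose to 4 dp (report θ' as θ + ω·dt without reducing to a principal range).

θ' = -0.2618 + -0.5·2.5 = -1.5118
R = v/ω = 2.0/-0.5 = -4.0000
x' = -0.5 + -4.0000·(sin -1.5118 − sin -0.2618) = 2.4578
y' = 1 − -4.0000·(cos -1.5118 − cos -0.2618) = -2.6279

(2.4578, -2.6279, -1.5118)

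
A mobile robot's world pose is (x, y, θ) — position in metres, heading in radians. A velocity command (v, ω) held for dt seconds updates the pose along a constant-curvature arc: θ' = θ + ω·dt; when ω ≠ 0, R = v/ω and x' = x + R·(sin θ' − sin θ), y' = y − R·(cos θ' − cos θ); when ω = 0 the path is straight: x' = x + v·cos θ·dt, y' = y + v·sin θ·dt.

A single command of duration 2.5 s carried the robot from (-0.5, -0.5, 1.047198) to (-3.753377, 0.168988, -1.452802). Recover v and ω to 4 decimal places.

Δθ = -1.452802 − 1.047198 = -2.500000
ω = Δθ/dt = -2.500000/2.5 = -1.0000
R = Δx/(sin θ' − sin θ) = 1.7500
v = R·ω = 1.7500·-1.0000 = -1.7500

v = -1.7500, ω = -1.0000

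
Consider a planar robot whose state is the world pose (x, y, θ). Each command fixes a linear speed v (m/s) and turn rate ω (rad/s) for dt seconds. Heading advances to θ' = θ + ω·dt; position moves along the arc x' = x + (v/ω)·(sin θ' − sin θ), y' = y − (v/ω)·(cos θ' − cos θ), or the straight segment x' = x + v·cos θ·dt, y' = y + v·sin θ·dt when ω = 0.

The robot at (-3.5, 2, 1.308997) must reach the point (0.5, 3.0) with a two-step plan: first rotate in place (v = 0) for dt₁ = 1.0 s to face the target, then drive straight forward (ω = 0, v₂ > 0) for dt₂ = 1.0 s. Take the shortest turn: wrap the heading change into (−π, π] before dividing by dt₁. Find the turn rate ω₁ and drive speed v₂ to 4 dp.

heading to target = atan2(3−2, 0.5−-3.5) = 0.2450
Δθ = wrap(0.2450 − 1.3090) = -1.0640; ω₁ = Δθ/dt₁ = -1.0640
distance = √((0.5−-3.5)² + (3−2)²) = 4.1231; v₂ = distance/dt₂ = 4.1231

ω₁ = -1.0640, v₂ = 4.1231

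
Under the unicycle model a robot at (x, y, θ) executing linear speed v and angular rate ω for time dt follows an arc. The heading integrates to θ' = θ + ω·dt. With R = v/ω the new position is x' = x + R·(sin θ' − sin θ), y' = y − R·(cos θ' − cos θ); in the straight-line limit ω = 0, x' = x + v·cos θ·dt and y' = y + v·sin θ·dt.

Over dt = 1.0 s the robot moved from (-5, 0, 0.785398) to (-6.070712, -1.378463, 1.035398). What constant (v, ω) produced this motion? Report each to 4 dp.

Δθ = 1.035398 − 0.785398 = 0.250000
ω = Δθ/dt = 0.250000/1.0 = 0.2500
R = −Δy/(cos θ' − cos θ) = -7.0000
v = R·ω = -7.0000·0.2500 = -1.7500

v = -1.7500, ω = 0.2500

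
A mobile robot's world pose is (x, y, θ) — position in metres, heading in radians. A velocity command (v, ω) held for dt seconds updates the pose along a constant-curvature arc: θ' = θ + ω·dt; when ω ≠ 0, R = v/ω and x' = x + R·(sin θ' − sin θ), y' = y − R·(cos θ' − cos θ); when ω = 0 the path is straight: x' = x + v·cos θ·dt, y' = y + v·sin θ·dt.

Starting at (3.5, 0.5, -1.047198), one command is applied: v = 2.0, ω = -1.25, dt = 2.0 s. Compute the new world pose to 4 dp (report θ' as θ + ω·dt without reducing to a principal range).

(1.4830, -1.7702, -3.5472)

θ' = -1.0472 + -1.25·2.0 = -3.5472
R = v/ω = 2.0/-1.25 = -1.6000
x' = 3.5 + -1.6000·(sin -3.5472 − sin -1.0472) = 1.4830
y' = 0.5 − -1.6000·(cos -3.5472 − cos -1.0472) = -1.7702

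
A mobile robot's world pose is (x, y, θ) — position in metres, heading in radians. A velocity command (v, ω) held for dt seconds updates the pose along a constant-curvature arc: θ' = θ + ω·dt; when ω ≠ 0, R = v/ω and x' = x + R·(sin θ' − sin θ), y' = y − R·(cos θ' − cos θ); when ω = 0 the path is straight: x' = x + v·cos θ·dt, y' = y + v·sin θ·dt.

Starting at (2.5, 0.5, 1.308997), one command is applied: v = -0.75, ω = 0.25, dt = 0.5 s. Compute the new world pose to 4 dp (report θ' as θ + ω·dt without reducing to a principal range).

θ' = 1.3090 + 0.25·0.5 = 1.4340
R = v/ω = -0.75/0.25 = -3.0000
x' = 2.5 + -3.0000·(sin 1.4340 − sin 1.3090) = 2.4258
y' = 0.5 − -3.0000·(cos 1.4340 − cos 1.3090) = 0.1327

(2.4258, 0.1327, 1.4340)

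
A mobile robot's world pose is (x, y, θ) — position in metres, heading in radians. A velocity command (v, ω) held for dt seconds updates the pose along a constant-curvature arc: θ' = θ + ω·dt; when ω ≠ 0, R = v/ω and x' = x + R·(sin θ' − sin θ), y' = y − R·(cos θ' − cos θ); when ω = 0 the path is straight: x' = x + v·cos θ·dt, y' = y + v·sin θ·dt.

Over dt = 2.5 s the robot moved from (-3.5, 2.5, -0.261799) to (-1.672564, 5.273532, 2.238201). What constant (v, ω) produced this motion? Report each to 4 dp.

v = 1.7500, ω = 1.0000

Δθ = 2.238201 − -0.261799 = 2.500000
ω = Δθ/dt = 2.500000/2.5 = 1.0000
R = −Δy/(cos θ' − cos θ) = 1.7500
v = R·ω = 1.7500·1.0000 = 1.7500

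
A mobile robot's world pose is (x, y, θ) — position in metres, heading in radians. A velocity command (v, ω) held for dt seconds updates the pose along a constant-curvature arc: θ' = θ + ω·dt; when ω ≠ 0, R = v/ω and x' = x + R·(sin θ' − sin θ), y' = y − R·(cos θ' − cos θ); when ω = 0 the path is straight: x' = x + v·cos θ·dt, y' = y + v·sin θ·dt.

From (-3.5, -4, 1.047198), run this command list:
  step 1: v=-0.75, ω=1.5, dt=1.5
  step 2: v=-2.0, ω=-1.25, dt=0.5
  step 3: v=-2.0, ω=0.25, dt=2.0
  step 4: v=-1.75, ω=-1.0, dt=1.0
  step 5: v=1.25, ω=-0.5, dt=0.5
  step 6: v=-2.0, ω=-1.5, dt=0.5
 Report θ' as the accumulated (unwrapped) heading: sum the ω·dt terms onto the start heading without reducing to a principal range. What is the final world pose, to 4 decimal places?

(3.0334, -6.9407, 1.1722)

step 1: θ'=3.2972 (R=-0.5000) → pose (-2.9895, -4.7440, 3.2972)
step 2: θ'=2.6722 (R=1.6000) → pose (-2.0178, -4.8977, 2.6722)
step 3: θ'=3.1722 (R=-8.0000) → pose (1.8458, -5.7592, 3.1722)
step 4: θ'=2.1722 (R=1.7500) → pose (3.3423, -6.5182, 2.1722)
step 5: θ'=1.9222 (R=-2.5000) → pose (3.0564, -5.9643, 1.9222)
step 6: θ'=1.1722 (R=1.3333) → pose (3.0334, -6.9407, 1.1722)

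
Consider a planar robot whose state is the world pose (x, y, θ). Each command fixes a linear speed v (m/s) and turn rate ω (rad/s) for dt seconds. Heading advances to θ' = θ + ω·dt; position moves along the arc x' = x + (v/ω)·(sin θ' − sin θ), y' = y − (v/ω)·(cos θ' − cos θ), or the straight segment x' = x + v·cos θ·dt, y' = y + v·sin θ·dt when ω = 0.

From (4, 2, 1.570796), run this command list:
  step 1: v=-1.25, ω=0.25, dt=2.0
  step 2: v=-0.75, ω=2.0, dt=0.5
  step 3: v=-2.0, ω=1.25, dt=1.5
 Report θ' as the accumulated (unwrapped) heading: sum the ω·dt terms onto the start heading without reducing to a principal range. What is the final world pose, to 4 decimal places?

(6.5844, 1.3747, 4.9458)

step 1: θ'=2.0708 (R=-5.0000) → pose (4.6121, -0.3971, 2.0708)
step 2: θ'=3.0708 (R=-0.3750) → pose (4.9147, -0.5914, 3.0708)
step 3: θ'=4.9458 (R=-1.6000) → pose (6.5844, 1.3747, 4.9458)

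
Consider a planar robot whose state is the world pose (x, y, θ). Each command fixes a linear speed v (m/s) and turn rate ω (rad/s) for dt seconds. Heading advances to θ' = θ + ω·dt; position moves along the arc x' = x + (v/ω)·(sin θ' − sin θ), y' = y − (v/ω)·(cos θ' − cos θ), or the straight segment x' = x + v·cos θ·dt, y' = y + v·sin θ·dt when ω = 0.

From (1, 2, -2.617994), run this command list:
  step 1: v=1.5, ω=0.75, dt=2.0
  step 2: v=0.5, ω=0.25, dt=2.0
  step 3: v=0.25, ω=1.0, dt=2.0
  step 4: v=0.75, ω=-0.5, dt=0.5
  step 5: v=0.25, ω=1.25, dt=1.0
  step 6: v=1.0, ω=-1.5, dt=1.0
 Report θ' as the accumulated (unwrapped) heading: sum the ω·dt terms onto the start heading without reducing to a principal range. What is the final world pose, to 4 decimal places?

step 1: θ'=-1.1180 (R=2.0000) → pose (0.2016, -0.6070, -1.1180)
step 2: θ'=-0.6180 (R=2.0000) → pose (0.8412, -1.3621, -0.6180)
step 3: θ'=1.3820 (R=0.2500) → pose (1.2316, -1.2053, 1.3820)
step 4: θ'=1.1320 (R=-1.5000) → pose (1.3471, -0.8495, 1.1320)
step 5: θ'=2.3820 (R=0.2000) → pose (1.3037, -0.6195, 2.3820)
step 6: θ'=0.8820 (R=-0.6667) → pose (1.2481, 0.2876, 0.8820)

(1.2481, 0.2876, 0.8820)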